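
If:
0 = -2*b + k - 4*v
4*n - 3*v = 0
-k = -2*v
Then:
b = -v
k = 2*v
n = 3*v/4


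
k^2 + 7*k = k*(k + 7)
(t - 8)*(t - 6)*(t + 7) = t^3 - 7*t^2 - 50*t + 336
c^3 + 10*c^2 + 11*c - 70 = (c - 2)*(c + 5)*(c + 7)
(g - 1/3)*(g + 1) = g^2 + 2*g/3 - 1/3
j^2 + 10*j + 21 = (j + 3)*(j + 7)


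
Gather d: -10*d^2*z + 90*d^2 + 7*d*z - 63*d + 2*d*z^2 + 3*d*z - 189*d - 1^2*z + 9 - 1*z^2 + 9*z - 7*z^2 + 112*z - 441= d^2*(90 - 10*z) + d*(2*z^2 + 10*z - 252) - 8*z^2 + 120*z - 432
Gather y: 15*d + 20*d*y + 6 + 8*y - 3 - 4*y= 15*d + y*(20*d + 4) + 3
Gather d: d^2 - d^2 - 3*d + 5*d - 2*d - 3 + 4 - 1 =0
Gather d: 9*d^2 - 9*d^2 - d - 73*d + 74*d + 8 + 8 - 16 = 0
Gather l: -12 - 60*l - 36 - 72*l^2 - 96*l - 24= -72*l^2 - 156*l - 72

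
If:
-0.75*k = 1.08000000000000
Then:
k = -1.44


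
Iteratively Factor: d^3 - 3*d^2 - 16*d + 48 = (d - 4)*(d^2 + d - 12) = (d - 4)*(d + 4)*(d - 3)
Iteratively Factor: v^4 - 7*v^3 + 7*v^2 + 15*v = (v - 5)*(v^3 - 2*v^2 - 3*v) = v*(v - 5)*(v^2 - 2*v - 3) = v*(v - 5)*(v - 3)*(v + 1)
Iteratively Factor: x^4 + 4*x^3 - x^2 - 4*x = (x)*(x^3 + 4*x^2 - x - 4) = x*(x + 4)*(x^2 - 1) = x*(x + 1)*(x + 4)*(x - 1)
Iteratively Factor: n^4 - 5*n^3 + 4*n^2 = (n)*(n^3 - 5*n^2 + 4*n) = n*(n - 4)*(n^2 - n) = n*(n - 4)*(n - 1)*(n)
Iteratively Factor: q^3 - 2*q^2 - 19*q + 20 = (q - 1)*(q^2 - q - 20) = (q - 5)*(q - 1)*(q + 4)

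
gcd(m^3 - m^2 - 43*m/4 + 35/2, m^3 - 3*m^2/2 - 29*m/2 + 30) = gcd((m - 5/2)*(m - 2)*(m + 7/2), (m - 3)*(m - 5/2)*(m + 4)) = m - 5/2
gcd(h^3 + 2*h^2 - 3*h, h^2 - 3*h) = h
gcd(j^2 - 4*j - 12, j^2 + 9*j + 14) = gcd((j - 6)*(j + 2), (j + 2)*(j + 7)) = j + 2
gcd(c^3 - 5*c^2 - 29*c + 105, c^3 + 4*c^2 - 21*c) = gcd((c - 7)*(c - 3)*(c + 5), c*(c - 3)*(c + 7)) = c - 3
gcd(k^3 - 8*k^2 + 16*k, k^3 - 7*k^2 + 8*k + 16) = k^2 - 8*k + 16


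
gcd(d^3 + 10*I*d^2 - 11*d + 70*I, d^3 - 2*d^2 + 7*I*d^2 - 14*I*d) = d + 7*I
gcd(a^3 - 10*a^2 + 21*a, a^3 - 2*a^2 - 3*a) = a^2 - 3*a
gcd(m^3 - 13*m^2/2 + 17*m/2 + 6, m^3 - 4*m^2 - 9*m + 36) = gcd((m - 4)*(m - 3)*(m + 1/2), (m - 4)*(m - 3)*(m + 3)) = m^2 - 7*m + 12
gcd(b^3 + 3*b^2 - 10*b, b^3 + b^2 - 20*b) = b^2 + 5*b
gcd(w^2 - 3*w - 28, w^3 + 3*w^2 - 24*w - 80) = w + 4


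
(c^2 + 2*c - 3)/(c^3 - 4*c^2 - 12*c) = (-c^2 - 2*c + 3)/(c*(-c^2 + 4*c + 12))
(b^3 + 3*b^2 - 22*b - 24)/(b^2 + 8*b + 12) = (b^2 - 3*b - 4)/(b + 2)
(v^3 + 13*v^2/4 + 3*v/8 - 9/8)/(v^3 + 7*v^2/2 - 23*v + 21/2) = (4*v^2 + 15*v + 9)/(4*(v^2 + 4*v - 21))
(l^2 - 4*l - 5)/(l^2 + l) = (l - 5)/l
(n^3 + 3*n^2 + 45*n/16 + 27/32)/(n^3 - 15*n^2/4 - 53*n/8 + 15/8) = (16*n^2 + 24*n + 9)/(4*(4*n^2 - 21*n + 5))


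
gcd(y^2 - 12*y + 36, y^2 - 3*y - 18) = y - 6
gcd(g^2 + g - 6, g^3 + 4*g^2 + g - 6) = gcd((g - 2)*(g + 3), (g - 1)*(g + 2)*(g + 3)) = g + 3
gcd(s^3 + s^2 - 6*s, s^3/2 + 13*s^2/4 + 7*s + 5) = 1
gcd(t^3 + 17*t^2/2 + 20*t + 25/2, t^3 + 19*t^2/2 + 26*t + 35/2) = t^2 + 6*t + 5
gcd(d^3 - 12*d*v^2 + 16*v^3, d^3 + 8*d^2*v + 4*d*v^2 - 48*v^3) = -d^2 - 2*d*v + 8*v^2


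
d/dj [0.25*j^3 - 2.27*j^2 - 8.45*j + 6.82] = 0.75*j^2 - 4.54*j - 8.45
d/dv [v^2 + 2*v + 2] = 2*v + 2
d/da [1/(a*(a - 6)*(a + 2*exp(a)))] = (a*(a - 6)*(-2*exp(a) - 1) - a*(a + 2*exp(a)) - (a - 6)*(a + 2*exp(a)))/(a^2*(a - 6)^2*(a + 2*exp(a))^2)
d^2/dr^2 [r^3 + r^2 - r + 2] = 6*r + 2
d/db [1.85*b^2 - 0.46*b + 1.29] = 3.7*b - 0.46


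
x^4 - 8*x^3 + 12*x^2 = x^2*(x - 6)*(x - 2)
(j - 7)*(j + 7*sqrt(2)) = j^2 - 7*j + 7*sqrt(2)*j - 49*sqrt(2)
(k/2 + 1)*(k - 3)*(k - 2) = k^3/2 - 3*k^2/2 - 2*k + 6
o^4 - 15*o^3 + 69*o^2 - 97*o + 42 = (o - 7)*(o - 6)*(o - 1)^2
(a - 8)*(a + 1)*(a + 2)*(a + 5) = a^4 - 47*a^2 - 126*a - 80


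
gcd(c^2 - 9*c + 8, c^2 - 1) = c - 1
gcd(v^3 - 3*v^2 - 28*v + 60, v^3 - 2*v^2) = v - 2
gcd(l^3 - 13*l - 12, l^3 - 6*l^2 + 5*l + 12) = l^2 - 3*l - 4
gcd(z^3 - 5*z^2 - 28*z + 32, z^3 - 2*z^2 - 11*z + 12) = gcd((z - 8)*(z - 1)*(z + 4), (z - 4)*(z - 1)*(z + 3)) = z - 1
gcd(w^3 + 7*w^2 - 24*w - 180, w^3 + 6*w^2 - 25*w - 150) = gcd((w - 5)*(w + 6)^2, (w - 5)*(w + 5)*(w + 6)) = w^2 + w - 30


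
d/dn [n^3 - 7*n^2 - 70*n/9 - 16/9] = 3*n^2 - 14*n - 70/9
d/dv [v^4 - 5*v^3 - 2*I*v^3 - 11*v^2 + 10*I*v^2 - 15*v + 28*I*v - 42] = 4*v^3 + v^2*(-15 - 6*I) + v*(-22 + 20*I) - 15 + 28*I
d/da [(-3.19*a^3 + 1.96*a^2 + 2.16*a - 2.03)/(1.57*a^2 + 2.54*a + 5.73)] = (-5.0083*a^4 - 16.2052*a^3 - 53.2489*a^2 + 28.8358*a + 17.533)/(2.4649*a^4 + 7.9756*a^3 + 24.4438*a^2 + 29.1084*a + 32.8329)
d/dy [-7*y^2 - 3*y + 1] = -14*y - 3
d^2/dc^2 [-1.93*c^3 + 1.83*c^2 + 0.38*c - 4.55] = 3.66 - 11.58*c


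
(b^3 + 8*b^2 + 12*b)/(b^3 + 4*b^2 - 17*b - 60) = b*(b^2 + 8*b + 12)/(b^3 + 4*b^2 - 17*b - 60)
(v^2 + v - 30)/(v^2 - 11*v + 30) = (v + 6)/(v - 6)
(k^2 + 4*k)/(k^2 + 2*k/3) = 3*(k + 4)/(3*k + 2)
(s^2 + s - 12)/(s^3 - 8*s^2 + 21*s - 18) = (s + 4)/(s^2 - 5*s + 6)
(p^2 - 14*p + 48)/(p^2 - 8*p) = (p - 6)/p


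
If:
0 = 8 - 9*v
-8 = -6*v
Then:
No Solution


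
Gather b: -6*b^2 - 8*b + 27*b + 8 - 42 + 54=-6*b^2 + 19*b + 20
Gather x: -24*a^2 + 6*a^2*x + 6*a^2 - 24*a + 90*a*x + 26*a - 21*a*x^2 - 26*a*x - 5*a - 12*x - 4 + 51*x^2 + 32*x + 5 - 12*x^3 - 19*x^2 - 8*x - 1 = -18*a^2 - 3*a - 12*x^3 + x^2*(32 - 21*a) + x*(6*a^2 + 64*a + 12)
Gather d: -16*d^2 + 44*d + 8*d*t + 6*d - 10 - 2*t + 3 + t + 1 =-16*d^2 + d*(8*t + 50) - t - 6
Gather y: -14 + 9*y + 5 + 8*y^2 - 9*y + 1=8*y^2 - 8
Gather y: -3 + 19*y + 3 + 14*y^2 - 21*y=14*y^2 - 2*y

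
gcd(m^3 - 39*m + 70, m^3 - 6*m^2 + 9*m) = 1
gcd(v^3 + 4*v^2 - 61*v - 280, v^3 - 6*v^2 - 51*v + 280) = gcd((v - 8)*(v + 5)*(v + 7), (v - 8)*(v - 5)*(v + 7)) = v^2 - v - 56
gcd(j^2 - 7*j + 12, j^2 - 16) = j - 4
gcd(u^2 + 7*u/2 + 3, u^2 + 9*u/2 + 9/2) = u + 3/2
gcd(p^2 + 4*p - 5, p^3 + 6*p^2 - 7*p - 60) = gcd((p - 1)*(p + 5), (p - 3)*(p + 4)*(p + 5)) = p + 5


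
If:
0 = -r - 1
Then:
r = -1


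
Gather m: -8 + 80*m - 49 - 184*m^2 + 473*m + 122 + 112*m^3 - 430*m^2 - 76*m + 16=112*m^3 - 614*m^2 + 477*m + 81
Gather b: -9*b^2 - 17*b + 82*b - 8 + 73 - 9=-9*b^2 + 65*b + 56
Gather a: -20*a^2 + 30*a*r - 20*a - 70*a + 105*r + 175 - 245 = -20*a^2 + a*(30*r - 90) + 105*r - 70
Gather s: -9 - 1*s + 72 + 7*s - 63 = 6*s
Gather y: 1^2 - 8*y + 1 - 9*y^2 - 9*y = -9*y^2 - 17*y + 2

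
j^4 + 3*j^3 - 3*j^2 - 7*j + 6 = (j - 1)^2*(j + 2)*(j + 3)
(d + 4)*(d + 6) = d^2 + 10*d + 24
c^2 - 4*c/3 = c*(c - 4/3)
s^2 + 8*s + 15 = (s + 3)*(s + 5)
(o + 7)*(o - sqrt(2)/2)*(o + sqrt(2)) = o^3 + sqrt(2)*o^2/2 + 7*o^2 - o + 7*sqrt(2)*o/2 - 7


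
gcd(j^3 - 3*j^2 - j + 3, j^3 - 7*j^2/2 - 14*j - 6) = 1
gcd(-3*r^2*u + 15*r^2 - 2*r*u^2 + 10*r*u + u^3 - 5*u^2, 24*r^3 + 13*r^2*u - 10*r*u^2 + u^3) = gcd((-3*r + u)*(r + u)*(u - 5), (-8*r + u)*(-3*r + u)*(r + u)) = 3*r^2 + 2*r*u - u^2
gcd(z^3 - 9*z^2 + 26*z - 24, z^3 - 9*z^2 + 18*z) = z - 3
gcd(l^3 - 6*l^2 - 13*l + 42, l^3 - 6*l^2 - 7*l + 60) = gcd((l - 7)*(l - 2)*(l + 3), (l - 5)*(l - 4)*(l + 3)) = l + 3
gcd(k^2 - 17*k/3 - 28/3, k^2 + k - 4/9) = k + 4/3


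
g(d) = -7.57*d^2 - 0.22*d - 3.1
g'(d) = -15.14*d - 0.22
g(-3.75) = -108.73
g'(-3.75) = 56.56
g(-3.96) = -120.94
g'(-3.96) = 59.73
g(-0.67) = -6.35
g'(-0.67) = 9.92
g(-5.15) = -202.74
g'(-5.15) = 77.75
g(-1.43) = -18.27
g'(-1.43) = 21.43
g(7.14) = -390.59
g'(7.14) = -108.32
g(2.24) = -41.58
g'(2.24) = -34.13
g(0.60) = -5.96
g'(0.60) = -9.30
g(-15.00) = -1703.05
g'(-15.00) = 226.88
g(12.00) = -1095.82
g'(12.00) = -181.90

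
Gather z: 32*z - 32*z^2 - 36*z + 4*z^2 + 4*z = -28*z^2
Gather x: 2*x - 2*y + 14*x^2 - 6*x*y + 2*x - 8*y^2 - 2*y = 14*x^2 + x*(4 - 6*y) - 8*y^2 - 4*y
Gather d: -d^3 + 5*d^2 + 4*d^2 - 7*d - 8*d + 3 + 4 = -d^3 + 9*d^2 - 15*d + 7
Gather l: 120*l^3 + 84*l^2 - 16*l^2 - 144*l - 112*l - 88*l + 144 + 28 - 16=120*l^3 + 68*l^2 - 344*l + 156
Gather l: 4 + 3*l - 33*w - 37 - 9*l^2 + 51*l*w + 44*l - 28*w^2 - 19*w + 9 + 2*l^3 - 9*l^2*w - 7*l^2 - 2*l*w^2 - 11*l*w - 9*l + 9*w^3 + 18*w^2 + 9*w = 2*l^3 + l^2*(-9*w - 16) + l*(-2*w^2 + 40*w + 38) + 9*w^3 - 10*w^2 - 43*w - 24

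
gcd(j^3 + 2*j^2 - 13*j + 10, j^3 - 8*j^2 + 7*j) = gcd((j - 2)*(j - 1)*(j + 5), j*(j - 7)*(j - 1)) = j - 1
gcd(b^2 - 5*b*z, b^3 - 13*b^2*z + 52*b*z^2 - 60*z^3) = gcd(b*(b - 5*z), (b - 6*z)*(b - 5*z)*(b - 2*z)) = -b + 5*z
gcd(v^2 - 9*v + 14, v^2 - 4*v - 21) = v - 7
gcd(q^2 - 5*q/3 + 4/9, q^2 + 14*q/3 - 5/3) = q - 1/3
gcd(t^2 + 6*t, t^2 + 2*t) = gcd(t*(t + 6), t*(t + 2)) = t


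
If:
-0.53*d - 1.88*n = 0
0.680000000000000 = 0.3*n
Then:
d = -8.04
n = 2.27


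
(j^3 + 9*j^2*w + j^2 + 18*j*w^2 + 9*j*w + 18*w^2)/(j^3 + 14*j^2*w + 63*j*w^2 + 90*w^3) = (j + 1)/(j + 5*w)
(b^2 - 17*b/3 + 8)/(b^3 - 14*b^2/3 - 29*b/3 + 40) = (b - 3)/(b^2 - 2*b - 15)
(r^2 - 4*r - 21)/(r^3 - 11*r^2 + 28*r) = (r + 3)/(r*(r - 4))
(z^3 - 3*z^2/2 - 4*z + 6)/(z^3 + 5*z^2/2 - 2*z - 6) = (z - 2)/(z + 2)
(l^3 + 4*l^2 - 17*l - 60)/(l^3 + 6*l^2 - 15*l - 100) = (l + 3)/(l + 5)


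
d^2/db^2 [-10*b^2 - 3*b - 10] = -20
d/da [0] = 0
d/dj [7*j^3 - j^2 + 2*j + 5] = 21*j^2 - 2*j + 2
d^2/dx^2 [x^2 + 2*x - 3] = 2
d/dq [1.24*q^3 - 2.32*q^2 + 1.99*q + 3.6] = 3.72*q^2 - 4.64*q + 1.99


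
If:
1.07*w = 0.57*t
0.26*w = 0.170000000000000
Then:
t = 1.23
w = 0.65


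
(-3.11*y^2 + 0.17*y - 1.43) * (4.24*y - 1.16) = -13.1864*y^3 + 4.3284*y^2 - 6.2604*y + 1.6588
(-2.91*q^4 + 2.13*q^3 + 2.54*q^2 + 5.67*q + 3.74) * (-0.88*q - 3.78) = 2.5608*q^5 + 9.1254*q^4 - 10.2866*q^3 - 14.5908*q^2 - 24.7238*q - 14.1372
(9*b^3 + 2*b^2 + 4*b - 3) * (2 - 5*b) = -45*b^4 + 8*b^3 - 16*b^2 + 23*b - 6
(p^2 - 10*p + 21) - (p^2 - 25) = 46 - 10*p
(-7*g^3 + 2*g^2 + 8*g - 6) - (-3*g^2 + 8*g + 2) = -7*g^3 + 5*g^2 - 8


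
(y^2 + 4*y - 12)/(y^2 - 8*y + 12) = (y + 6)/(y - 6)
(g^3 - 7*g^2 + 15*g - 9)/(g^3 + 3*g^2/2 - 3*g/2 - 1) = 2*(g^2 - 6*g + 9)/(2*g^2 + 5*g + 2)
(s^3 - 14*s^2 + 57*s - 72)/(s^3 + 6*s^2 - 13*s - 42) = (s^2 - 11*s + 24)/(s^2 + 9*s + 14)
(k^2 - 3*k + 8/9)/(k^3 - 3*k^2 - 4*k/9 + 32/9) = (3*k - 1)/(3*k^2 - k - 4)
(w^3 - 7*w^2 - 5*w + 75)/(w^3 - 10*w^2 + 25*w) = (w + 3)/w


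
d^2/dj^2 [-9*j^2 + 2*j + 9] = -18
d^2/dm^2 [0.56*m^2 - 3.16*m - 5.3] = 1.12000000000000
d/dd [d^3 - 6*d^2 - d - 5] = 3*d^2 - 12*d - 1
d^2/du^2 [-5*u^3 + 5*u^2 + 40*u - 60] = 10 - 30*u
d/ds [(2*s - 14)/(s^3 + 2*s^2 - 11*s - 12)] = 2*(-2*s^3 + 19*s^2 + 28*s - 89)/(s^6 + 4*s^5 - 18*s^4 - 68*s^3 + 73*s^2 + 264*s + 144)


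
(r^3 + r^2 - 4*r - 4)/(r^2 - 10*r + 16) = (r^2 + 3*r + 2)/(r - 8)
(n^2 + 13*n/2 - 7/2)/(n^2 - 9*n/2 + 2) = (n + 7)/(n - 4)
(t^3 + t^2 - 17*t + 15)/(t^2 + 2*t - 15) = t - 1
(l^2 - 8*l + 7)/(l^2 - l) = (l - 7)/l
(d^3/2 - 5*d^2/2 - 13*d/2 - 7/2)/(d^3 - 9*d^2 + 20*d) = (d^3 - 5*d^2 - 13*d - 7)/(2*d*(d^2 - 9*d + 20))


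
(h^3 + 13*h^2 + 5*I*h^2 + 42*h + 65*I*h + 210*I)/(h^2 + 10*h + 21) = (h^2 + h*(6 + 5*I) + 30*I)/(h + 3)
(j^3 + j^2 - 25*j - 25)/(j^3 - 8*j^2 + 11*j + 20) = (j + 5)/(j - 4)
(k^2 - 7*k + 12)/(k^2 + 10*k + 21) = (k^2 - 7*k + 12)/(k^2 + 10*k + 21)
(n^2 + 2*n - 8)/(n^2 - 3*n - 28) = (n - 2)/(n - 7)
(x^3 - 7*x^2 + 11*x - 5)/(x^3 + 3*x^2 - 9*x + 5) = (x - 5)/(x + 5)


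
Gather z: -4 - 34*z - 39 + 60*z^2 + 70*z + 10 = 60*z^2 + 36*z - 33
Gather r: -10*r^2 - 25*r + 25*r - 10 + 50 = 40 - 10*r^2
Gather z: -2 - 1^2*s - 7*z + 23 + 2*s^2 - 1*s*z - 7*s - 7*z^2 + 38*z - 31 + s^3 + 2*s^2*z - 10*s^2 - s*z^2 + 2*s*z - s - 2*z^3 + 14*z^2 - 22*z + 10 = s^3 - 8*s^2 - 9*s - 2*z^3 + z^2*(7 - s) + z*(2*s^2 + s + 9)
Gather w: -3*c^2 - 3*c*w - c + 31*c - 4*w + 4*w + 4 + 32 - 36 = -3*c^2 - 3*c*w + 30*c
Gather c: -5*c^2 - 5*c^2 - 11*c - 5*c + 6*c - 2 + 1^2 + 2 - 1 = -10*c^2 - 10*c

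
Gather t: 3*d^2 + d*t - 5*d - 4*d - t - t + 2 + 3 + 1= 3*d^2 - 9*d + t*(d - 2) + 6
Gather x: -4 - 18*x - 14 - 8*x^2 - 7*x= -8*x^2 - 25*x - 18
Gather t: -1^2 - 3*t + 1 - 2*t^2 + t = -2*t^2 - 2*t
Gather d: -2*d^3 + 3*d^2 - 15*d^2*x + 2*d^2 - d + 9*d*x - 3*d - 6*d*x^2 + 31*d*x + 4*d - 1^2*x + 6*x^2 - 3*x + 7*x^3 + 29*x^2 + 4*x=-2*d^3 + d^2*(5 - 15*x) + d*(-6*x^2 + 40*x) + 7*x^3 + 35*x^2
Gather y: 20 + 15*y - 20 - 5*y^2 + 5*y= -5*y^2 + 20*y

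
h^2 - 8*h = h*(h - 8)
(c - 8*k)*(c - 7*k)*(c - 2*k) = c^3 - 17*c^2*k + 86*c*k^2 - 112*k^3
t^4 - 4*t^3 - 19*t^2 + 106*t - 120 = (t - 4)*(t - 3)*(t - 2)*(t + 5)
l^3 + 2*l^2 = l^2*(l + 2)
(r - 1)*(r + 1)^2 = r^3 + r^2 - r - 1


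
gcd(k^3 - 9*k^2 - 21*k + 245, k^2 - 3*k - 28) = k - 7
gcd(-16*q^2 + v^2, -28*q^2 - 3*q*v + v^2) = 4*q + v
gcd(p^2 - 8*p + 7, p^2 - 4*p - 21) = p - 7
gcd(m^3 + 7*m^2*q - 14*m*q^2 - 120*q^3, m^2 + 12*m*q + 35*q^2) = m + 5*q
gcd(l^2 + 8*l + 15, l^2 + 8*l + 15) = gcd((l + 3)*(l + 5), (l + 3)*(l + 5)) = l^2 + 8*l + 15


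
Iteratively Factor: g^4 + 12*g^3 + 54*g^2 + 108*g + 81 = (g + 3)*(g^3 + 9*g^2 + 27*g + 27) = (g + 3)^2*(g^2 + 6*g + 9) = (g + 3)^3*(g + 3)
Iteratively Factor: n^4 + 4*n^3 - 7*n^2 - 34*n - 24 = (n + 2)*(n^3 + 2*n^2 - 11*n - 12) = (n + 2)*(n + 4)*(n^2 - 2*n - 3) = (n - 3)*(n + 2)*(n + 4)*(n + 1)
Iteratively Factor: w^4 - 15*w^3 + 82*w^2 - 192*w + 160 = (w - 2)*(w^3 - 13*w^2 + 56*w - 80) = (w - 5)*(w - 2)*(w^2 - 8*w + 16) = (w - 5)*(w - 4)*(w - 2)*(w - 4)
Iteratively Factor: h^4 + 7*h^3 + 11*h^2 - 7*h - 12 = (h + 3)*(h^3 + 4*h^2 - h - 4) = (h + 1)*(h + 3)*(h^2 + 3*h - 4) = (h - 1)*(h + 1)*(h + 3)*(h + 4)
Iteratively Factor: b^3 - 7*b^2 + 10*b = (b)*(b^2 - 7*b + 10) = b*(b - 5)*(b - 2)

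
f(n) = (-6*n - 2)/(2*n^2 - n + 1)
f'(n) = (1 - 4*n)*(-6*n - 2)/(2*n^2 - n + 1)^2 - 6/(2*n^2 - n + 1) = 4*(3*n^2 + 2*n - 2)/(4*n^4 - 4*n^3 + 5*n^2 - 2*n + 1)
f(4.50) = -0.78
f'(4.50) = 0.20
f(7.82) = -0.42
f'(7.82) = 0.06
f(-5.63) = 0.45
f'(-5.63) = 0.07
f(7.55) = -0.44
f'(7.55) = 0.06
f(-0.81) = 0.92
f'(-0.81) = -0.68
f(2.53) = -1.52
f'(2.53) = 0.70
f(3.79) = -0.95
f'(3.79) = 0.29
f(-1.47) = 1.00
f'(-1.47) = 0.13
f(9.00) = -0.36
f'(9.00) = 0.04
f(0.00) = -2.00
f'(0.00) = -8.00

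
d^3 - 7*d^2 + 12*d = d*(d - 4)*(d - 3)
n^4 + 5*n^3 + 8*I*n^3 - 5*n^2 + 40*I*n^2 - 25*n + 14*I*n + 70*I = (n + 5)*(n - I)*(n + 2*I)*(n + 7*I)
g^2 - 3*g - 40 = (g - 8)*(g + 5)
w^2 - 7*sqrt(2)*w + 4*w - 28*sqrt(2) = (w + 4)*(w - 7*sqrt(2))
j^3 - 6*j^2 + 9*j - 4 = (j - 4)*(j - 1)^2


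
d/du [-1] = 0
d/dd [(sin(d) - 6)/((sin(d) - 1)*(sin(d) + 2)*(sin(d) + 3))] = 2*(7*sin(d) + cos(d)^2 + 23)*sin(d)*cos(d)/((sin(d) - 1)^2*(sin(d) + 2)^2*(sin(d) + 3)^2)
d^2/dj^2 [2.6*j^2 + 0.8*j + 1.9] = 5.20000000000000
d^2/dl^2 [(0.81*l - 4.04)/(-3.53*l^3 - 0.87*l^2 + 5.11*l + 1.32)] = (-60.559974*l^5 + 589.178886*l^4 + 168.06768*l^3 - 464.192448*l^2 - 0.396287999999998*l + 231.192064)/(43.986977*l^9 + 32.522949*l^8 - 183.010026*l^7 - 142.846587*l^6 + 240.60075*l^5 + 208.018593*l^4 - 79.770871*l^3 - 98.856252*l^2 - 26.710992*l - 2.299968)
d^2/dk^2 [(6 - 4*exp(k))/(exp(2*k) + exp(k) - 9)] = (-4*exp(4*k) + 28*exp(3*k) - 198*exp(2*k) + 186*exp(k) - 270)*exp(k)/(exp(6*k) + 3*exp(5*k) - 24*exp(4*k) - 53*exp(3*k) + 216*exp(2*k) + 243*exp(k) - 729)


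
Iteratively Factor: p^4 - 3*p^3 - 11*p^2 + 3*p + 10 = (p + 1)*(p^3 - 4*p^2 - 7*p + 10) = (p - 5)*(p + 1)*(p^2 + p - 2) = (p - 5)*(p - 1)*(p + 1)*(p + 2)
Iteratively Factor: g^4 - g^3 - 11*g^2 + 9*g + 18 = (g - 3)*(g^3 + 2*g^2 - 5*g - 6) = (g - 3)*(g + 1)*(g^2 + g - 6) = (g - 3)*(g - 2)*(g + 1)*(g + 3)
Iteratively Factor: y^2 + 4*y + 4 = (y + 2)*(y + 2)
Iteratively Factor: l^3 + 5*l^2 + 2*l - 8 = (l + 2)*(l^2 + 3*l - 4) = (l + 2)*(l + 4)*(l - 1)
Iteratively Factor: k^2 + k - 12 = (k + 4)*(k - 3)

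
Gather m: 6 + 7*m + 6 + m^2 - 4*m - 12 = m^2 + 3*m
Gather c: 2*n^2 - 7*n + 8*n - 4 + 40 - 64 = 2*n^2 + n - 28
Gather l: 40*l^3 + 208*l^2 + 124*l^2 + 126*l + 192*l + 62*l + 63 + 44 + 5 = 40*l^3 + 332*l^2 + 380*l + 112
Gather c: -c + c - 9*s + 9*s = 0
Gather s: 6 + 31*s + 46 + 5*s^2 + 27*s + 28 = 5*s^2 + 58*s + 80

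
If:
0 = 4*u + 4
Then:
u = -1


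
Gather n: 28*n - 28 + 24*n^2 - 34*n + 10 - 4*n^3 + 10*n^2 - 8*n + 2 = -4*n^3 + 34*n^2 - 14*n - 16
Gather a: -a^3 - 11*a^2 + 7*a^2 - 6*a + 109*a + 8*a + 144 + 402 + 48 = -a^3 - 4*a^2 + 111*a + 594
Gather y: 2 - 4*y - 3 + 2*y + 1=-2*y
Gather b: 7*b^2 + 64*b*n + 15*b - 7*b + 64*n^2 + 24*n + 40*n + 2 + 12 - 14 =7*b^2 + b*(64*n + 8) + 64*n^2 + 64*n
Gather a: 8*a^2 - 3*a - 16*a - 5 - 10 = 8*a^2 - 19*a - 15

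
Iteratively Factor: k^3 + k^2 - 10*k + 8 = (k - 2)*(k^2 + 3*k - 4) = (k - 2)*(k + 4)*(k - 1)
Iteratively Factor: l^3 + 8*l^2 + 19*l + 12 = (l + 1)*(l^2 + 7*l + 12) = (l + 1)*(l + 4)*(l + 3)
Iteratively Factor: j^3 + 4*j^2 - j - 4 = (j + 1)*(j^2 + 3*j - 4) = (j + 1)*(j + 4)*(j - 1)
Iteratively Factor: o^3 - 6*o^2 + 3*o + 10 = (o - 5)*(o^2 - o - 2) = (o - 5)*(o - 2)*(o + 1)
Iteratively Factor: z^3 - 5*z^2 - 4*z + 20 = (z + 2)*(z^2 - 7*z + 10) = (z - 2)*(z + 2)*(z - 5)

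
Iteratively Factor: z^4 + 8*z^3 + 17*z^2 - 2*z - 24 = (z - 1)*(z^3 + 9*z^2 + 26*z + 24) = (z - 1)*(z + 3)*(z^2 + 6*z + 8) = (z - 1)*(z + 2)*(z + 3)*(z + 4)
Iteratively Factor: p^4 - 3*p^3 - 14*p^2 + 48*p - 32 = (p + 4)*(p^3 - 7*p^2 + 14*p - 8) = (p - 4)*(p + 4)*(p^2 - 3*p + 2) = (p - 4)*(p - 1)*(p + 4)*(p - 2)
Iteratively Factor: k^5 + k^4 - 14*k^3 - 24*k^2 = (k - 4)*(k^4 + 5*k^3 + 6*k^2) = (k - 4)*(k + 2)*(k^3 + 3*k^2) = k*(k - 4)*(k + 2)*(k^2 + 3*k) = k^2*(k - 4)*(k + 2)*(k + 3)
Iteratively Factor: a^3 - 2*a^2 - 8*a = (a + 2)*(a^2 - 4*a) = (a - 4)*(a + 2)*(a)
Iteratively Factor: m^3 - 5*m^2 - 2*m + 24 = (m + 2)*(m^2 - 7*m + 12) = (m - 3)*(m + 2)*(m - 4)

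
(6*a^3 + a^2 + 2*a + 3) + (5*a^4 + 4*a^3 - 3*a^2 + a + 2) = 5*a^4 + 10*a^3 - 2*a^2 + 3*a + 5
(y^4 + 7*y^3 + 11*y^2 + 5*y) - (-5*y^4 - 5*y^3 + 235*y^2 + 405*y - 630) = 6*y^4 + 12*y^3 - 224*y^2 - 400*y + 630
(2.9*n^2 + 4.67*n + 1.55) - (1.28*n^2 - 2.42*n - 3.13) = 1.62*n^2 + 7.09*n + 4.68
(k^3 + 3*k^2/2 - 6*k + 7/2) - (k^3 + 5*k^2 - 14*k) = -7*k^2/2 + 8*k + 7/2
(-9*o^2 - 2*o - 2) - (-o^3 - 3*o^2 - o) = o^3 - 6*o^2 - o - 2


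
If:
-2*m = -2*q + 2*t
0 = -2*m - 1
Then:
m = -1/2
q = t - 1/2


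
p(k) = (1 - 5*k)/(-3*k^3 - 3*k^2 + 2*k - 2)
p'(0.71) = -0.15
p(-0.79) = -1.25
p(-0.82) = -1.27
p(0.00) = -0.50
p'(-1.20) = 3.52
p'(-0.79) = 0.91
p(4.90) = 0.06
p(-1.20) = -1.98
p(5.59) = 0.04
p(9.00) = 0.02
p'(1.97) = -0.22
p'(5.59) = -0.01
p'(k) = (1 - 5*k)*(9*k^2 + 6*k - 2)/(-3*k^3 - 3*k^2 + 2*k - 2)^2 - 5/(-3*k^3 - 3*k^2 + 2*k - 2) = 2*(-15*k^3 - 3*k^2 + 3*k + 4)/(9*k^6 + 18*k^5 - 3*k^4 + 16*k^2 - 8*k + 4)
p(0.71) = 0.81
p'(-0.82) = 0.97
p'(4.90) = -0.02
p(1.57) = 0.38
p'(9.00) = 0.00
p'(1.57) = -0.36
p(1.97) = 0.27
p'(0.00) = 2.00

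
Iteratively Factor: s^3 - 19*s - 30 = (s + 2)*(s^2 - 2*s - 15) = (s + 2)*(s + 3)*(s - 5)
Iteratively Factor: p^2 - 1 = (p + 1)*(p - 1)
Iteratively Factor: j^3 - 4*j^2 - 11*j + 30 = (j + 3)*(j^2 - 7*j + 10) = (j - 2)*(j + 3)*(j - 5)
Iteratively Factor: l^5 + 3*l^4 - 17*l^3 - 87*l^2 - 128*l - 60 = (l + 2)*(l^4 + l^3 - 19*l^2 - 49*l - 30) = (l + 1)*(l + 2)*(l^3 - 19*l - 30) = (l + 1)*(l + 2)*(l + 3)*(l^2 - 3*l - 10) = (l + 1)*(l + 2)^2*(l + 3)*(l - 5)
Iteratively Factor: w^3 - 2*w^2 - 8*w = (w + 2)*(w^2 - 4*w) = w*(w + 2)*(w - 4)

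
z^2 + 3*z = z*(z + 3)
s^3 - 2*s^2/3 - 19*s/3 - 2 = (s - 3)*(s + 1/3)*(s + 2)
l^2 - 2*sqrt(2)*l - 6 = (l - 3*sqrt(2))*(l + sqrt(2))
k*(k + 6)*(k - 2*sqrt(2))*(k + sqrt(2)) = k^4 - sqrt(2)*k^3 + 6*k^3 - 6*sqrt(2)*k^2 - 4*k^2 - 24*k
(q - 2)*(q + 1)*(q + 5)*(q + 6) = q^4 + 10*q^3 + 17*q^2 - 52*q - 60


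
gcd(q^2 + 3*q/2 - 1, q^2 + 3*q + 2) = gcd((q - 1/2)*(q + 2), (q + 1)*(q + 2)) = q + 2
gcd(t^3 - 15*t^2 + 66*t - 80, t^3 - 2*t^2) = t - 2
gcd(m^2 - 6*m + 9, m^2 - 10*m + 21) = m - 3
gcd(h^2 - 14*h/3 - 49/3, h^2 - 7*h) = h - 7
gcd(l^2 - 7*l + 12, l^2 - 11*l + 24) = l - 3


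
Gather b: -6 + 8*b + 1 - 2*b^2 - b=-2*b^2 + 7*b - 5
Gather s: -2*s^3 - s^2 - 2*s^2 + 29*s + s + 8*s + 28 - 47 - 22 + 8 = -2*s^3 - 3*s^2 + 38*s - 33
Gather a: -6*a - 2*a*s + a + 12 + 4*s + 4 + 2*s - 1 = a*(-2*s - 5) + 6*s + 15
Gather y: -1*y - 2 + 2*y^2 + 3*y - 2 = 2*y^2 + 2*y - 4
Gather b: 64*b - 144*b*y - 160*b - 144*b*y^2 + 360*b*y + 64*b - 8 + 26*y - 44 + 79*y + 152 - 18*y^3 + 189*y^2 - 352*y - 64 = b*(-144*y^2 + 216*y - 32) - 18*y^3 + 189*y^2 - 247*y + 36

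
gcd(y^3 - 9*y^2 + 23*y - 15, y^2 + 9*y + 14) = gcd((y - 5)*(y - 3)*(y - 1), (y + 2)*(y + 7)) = 1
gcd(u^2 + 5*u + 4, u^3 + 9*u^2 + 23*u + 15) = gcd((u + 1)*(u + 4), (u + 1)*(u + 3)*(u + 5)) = u + 1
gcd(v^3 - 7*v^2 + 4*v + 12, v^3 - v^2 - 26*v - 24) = v^2 - 5*v - 6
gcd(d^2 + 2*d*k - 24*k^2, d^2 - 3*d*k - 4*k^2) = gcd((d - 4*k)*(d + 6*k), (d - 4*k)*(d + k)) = d - 4*k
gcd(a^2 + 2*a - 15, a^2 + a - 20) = a + 5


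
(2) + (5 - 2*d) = 7 - 2*d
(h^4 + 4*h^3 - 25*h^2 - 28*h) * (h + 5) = h^5 + 9*h^4 - 5*h^3 - 153*h^2 - 140*h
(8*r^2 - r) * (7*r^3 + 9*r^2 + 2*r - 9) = 56*r^5 + 65*r^4 + 7*r^3 - 74*r^2 + 9*r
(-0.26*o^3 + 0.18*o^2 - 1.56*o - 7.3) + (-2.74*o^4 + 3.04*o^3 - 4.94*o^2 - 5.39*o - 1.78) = -2.74*o^4 + 2.78*o^3 - 4.76*o^2 - 6.95*o - 9.08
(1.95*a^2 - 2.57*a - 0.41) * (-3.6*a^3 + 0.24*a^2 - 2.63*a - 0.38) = -7.02*a^5 + 9.72*a^4 - 4.2693*a^3 + 5.9197*a^2 + 2.0549*a + 0.1558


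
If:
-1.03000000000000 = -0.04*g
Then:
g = 25.75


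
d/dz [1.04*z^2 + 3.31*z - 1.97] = 2.08*z + 3.31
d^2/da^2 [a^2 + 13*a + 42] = 2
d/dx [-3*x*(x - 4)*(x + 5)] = -9*x^2 - 6*x + 60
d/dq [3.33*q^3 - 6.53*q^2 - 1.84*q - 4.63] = 9.99*q^2 - 13.06*q - 1.84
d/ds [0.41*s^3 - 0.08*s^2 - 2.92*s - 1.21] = 1.23*s^2 - 0.16*s - 2.92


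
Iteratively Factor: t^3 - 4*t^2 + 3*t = (t)*(t^2 - 4*t + 3) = t*(t - 1)*(t - 3)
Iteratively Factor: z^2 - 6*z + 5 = (z - 1)*(z - 5)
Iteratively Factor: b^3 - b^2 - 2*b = (b - 2)*(b^2 + b) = b*(b - 2)*(b + 1)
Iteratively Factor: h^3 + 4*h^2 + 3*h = (h + 1)*(h^2 + 3*h) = h*(h + 1)*(h + 3)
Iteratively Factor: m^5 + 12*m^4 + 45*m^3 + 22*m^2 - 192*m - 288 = (m + 4)*(m^4 + 8*m^3 + 13*m^2 - 30*m - 72) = (m - 2)*(m + 4)*(m^3 + 10*m^2 + 33*m + 36) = (m - 2)*(m + 4)^2*(m^2 + 6*m + 9) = (m - 2)*(m + 3)*(m + 4)^2*(m + 3)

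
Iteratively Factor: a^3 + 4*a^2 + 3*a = (a + 1)*(a^2 + 3*a) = (a + 1)*(a + 3)*(a)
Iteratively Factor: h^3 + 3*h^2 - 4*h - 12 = (h + 2)*(h^2 + h - 6) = (h + 2)*(h + 3)*(h - 2)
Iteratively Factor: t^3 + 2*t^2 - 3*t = (t - 1)*(t^2 + 3*t) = t*(t - 1)*(t + 3)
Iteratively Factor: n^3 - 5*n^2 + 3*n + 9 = (n - 3)*(n^2 - 2*n - 3) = (n - 3)*(n + 1)*(n - 3)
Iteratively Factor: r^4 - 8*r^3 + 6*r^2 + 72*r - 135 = (r - 3)*(r^3 - 5*r^2 - 9*r + 45) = (r - 3)*(r + 3)*(r^2 - 8*r + 15) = (r - 5)*(r - 3)*(r + 3)*(r - 3)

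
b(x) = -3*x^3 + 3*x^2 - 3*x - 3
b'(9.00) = -678.00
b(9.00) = -1974.00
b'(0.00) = -3.00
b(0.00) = -3.00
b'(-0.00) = -3.00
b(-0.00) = -3.00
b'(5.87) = -277.89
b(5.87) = -524.03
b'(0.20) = -2.16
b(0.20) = -3.50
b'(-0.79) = -13.36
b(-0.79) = 2.72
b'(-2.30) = -64.41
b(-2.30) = 56.27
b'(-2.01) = -51.42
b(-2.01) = 39.51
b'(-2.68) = -83.72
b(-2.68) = 84.33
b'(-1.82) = -43.73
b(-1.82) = 30.48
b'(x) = -9*x^2 + 6*x - 3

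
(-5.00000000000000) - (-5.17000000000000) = 0.170000000000000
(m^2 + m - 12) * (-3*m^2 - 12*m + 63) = -3*m^4 - 15*m^3 + 87*m^2 + 207*m - 756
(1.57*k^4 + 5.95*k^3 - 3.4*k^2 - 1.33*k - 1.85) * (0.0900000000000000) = 0.1413*k^4 + 0.5355*k^3 - 0.306*k^2 - 0.1197*k - 0.1665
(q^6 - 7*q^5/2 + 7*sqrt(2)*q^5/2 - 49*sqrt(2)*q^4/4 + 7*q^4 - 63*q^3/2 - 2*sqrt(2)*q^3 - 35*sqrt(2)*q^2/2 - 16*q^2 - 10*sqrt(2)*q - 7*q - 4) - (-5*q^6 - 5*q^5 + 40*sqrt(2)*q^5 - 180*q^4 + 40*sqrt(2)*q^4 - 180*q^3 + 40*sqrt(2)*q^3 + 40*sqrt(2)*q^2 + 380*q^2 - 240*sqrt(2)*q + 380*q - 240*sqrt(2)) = 6*q^6 - 73*sqrt(2)*q^5/2 + 3*q^5/2 - 209*sqrt(2)*q^4/4 + 187*q^4 - 42*sqrt(2)*q^3 + 297*q^3/2 - 396*q^2 - 115*sqrt(2)*q^2/2 - 387*q + 230*sqrt(2)*q - 4 + 240*sqrt(2)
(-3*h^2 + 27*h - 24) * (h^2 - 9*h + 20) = -3*h^4 + 54*h^3 - 327*h^2 + 756*h - 480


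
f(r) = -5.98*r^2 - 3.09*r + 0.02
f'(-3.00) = 32.79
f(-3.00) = -44.53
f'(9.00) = -110.73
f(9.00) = -512.17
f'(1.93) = -26.17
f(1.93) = -28.22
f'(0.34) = -7.16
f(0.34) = -1.72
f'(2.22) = -29.64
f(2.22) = -36.31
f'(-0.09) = -2.01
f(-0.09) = 0.25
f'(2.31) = -30.72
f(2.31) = -39.03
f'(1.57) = -21.87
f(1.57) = -19.57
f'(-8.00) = 92.59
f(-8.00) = -357.98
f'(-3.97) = 44.39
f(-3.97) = -81.96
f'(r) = -11.96*r - 3.09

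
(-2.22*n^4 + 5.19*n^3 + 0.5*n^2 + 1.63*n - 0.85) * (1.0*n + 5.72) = -2.22*n^5 - 7.5084*n^4 + 30.1868*n^3 + 4.49*n^2 + 8.4736*n - 4.862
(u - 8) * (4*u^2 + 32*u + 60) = 4*u^3 - 196*u - 480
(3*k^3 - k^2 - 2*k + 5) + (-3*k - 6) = 3*k^3 - k^2 - 5*k - 1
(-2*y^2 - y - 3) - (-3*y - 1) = -2*y^2 + 2*y - 2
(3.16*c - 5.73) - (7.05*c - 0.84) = -3.89*c - 4.89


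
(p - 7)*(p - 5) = p^2 - 12*p + 35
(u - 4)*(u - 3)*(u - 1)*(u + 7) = u^4 - u^3 - 37*u^2 + 121*u - 84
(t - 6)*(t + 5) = t^2 - t - 30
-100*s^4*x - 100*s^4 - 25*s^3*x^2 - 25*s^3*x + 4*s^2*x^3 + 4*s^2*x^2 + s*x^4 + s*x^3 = (-5*s + x)*(4*s + x)*(5*s + x)*(s*x + s)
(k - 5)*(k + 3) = k^2 - 2*k - 15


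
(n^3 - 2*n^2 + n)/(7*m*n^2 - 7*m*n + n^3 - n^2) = (n - 1)/(7*m + n)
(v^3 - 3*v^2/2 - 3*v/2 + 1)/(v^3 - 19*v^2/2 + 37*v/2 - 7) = (v + 1)/(v - 7)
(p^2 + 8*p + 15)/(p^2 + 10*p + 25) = (p + 3)/(p + 5)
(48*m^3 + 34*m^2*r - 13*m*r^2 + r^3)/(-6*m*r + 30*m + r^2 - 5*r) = (-8*m^2 - 7*m*r + r^2)/(r - 5)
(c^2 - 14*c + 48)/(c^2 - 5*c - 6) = (c - 8)/(c + 1)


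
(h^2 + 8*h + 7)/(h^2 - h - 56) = (h + 1)/(h - 8)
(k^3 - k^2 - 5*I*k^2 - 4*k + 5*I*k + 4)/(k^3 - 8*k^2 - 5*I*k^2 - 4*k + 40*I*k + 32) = (k - 1)/(k - 8)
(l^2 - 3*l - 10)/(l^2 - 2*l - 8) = (l - 5)/(l - 4)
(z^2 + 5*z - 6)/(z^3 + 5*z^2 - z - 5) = (z + 6)/(z^2 + 6*z + 5)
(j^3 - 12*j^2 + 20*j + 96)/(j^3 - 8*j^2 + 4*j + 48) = (j - 8)/(j - 4)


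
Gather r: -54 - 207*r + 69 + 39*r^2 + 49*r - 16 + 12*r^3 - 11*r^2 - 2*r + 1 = 12*r^3 + 28*r^2 - 160*r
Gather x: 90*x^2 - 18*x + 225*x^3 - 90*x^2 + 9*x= 225*x^3 - 9*x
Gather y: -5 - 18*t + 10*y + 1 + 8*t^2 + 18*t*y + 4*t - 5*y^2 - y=8*t^2 - 14*t - 5*y^2 + y*(18*t + 9) - 4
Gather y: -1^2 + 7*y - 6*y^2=-6*y^2 + 7*y - 1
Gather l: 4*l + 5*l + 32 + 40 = 9*l + 72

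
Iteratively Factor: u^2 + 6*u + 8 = (u + 4)*(u + 2)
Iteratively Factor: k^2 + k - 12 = (k + 4)*(k - 3)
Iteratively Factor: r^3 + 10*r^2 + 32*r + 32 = (r + 4)*(r^2 + 6*r + 8) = (r + 2)*(r + 4)*(r + 4)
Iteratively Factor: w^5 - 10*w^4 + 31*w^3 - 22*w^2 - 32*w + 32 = (w - 1)*(w^4 - 9*w^3 + 22*w^2 - 32) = (w - 4)*(w - 1)*(w^3 - 5*w^2 + 2*w + 8) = (w - 4)^2*(w - 1)*(w^2 - w - 2) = (w - 4)^2*(w - 1)*(w + 1)*(w - 2)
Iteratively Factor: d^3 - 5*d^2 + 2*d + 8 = (d + 1)*(d^2 - 6*d + 8) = (d - 2)*(d + 1)*(d - 4)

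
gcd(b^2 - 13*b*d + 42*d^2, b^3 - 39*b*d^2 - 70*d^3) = b - 7*d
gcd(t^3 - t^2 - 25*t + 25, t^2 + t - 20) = t + 5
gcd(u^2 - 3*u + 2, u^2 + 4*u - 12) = u - 2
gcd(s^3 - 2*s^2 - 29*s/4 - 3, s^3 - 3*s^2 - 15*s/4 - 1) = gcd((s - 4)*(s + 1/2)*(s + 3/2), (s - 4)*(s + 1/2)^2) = s^2 - 7*s/2 - 2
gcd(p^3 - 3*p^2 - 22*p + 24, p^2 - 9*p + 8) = p - 1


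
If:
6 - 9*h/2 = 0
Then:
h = 4/3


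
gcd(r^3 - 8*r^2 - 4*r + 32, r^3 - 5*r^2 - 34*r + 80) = r^2 - 10*r + 16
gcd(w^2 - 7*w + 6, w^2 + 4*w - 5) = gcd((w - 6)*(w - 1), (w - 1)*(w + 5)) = w - 1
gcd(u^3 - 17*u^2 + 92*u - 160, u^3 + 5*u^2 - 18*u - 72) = u - 4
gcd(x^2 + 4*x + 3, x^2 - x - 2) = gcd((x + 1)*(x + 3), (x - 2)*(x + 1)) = x + 1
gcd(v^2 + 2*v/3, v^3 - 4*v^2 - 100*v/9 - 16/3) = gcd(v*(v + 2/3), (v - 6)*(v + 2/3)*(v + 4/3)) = v + 2/3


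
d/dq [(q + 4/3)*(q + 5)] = 2*q + 19/3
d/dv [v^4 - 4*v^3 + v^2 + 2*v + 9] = 4*v^3 - 12*v^2 + 2*v + 2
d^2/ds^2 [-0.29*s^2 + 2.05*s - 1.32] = -0.580000000000000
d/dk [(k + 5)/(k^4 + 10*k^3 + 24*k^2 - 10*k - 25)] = (-3*k^2 - 10*k + 1)/(k^6 + 10*k^5 + 23*k^4 - 20*k^3 - 49*k^2 + 10*k + 25)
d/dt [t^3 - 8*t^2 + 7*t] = 3*t^2 - 16*t + 7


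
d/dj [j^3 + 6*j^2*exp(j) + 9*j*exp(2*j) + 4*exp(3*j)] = 6*j^2*exp(j) + 3*j^2 + 18*j*exp(2*j) + 12*j*exp(j) + 12*exp(3*j) + 9*exp(2*j)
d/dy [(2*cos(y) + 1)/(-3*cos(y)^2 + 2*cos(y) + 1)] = -6*(cos(y) + 1)*sin(y)*cos(y)/((cos(y) - 1)^2*(3*cos(y) + 1)^2)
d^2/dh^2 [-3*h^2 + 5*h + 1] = -6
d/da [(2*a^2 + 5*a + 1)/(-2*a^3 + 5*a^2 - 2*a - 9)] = (4*a^4 + 20*a^3 - 23*a^2 - 46*a - 43)/(4*a^6 - 20*a^5 + 33*a^4 + 16*a^3 - 86*a^2 + 36*a + 81)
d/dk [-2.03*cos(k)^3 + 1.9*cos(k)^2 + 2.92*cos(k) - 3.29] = (6.09*cos(k)^2 - 3.8*cos(k) - 2.92)*sin(k)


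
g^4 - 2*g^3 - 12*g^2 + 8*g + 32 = (g - 4)*(g - 2)*(g + 2)^2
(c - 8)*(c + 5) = c^2 - 3*c - 40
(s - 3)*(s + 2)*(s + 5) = s^3 + 4*s^2 - 11*s - 30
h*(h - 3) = h^2 - 3*h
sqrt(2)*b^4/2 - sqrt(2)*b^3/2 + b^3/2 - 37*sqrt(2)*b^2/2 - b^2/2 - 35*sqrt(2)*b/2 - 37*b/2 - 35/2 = (b - 7)*(b + 5)*(b + sqrt(2)/2)*(sqrt(2)*b/2 + sqrt(2)/2)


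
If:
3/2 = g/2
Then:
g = 3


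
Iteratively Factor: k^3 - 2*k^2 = (k)*(k^2 - 2*k) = k*(k - 2)*(k)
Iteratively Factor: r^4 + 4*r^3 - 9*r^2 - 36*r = (r + 3)*(r^3 + r^2 - 12*r) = (r + 3)*(r + 4)*(r^2 - 3*r) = r*(r + 3)*(r + 4)*(r - 3)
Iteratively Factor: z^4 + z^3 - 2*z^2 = (z - 1)*(z^3 + 2*z^2) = z*(z - 1)*(z^2 + 2*z) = z^2*(z - 1)*(z + 2)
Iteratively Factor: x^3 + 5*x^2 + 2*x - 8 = (x + 4)*(x^2 + x - 2) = (x - 1)*(x + 4)*(x + 2)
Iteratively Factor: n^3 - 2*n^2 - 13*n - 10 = (n - 5)*(n^2 + 3*n + 2) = (n - 5)*(n + 1)*(n + 2)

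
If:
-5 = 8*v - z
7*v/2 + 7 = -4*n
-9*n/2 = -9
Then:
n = 2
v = -30/7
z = -205/7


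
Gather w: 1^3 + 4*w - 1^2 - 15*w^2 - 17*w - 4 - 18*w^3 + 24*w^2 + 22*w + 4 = -18*w^3 + 9*w^2 + 9*w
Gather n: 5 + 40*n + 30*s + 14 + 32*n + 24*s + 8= 72*n + 54*s + 27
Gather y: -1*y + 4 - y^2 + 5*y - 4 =-y^2 + 4*y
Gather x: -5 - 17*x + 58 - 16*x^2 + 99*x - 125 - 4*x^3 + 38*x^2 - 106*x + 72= -4*x^3 + 22*x^2 - 24*x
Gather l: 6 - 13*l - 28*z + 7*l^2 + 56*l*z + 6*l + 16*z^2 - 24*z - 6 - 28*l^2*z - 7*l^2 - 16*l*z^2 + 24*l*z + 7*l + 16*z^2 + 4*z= -28*l^2*z + l*(-16*z^2 + 80*z) + 32*z^2 - 48*z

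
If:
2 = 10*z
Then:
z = 1/5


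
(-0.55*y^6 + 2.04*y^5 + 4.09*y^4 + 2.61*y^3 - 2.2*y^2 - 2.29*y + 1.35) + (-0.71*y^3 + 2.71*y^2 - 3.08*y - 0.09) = -0.55*y^6 + 2.04*y^5 + 4.09*y^4 + 1.9*y^3 + 0.51*y^2 - 5.37*y + 1.26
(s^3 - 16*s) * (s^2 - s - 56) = s^5 - s^4 - 72*s^3 + 16*s^2 + 896*s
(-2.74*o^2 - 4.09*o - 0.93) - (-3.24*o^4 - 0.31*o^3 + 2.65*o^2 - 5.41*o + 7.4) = 3.24*o^4 + 0.31*o^3 - 5.39*o^2 + 1.32*o - 8.33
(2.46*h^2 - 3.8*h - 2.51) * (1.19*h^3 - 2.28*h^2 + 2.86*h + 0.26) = 2.9274*h^5 - 10.1308*h^4 + 12.7127*h^3 - 4.5056*h^2 - 8.1666*h - 0.6526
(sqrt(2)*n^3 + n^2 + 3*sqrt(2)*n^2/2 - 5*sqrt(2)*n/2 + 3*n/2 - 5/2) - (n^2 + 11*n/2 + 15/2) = sqrt(2)*n^3 + 3*sqrt(2)*n^2/2 - 4*n - 5*sqrt(2)*n/2 - 10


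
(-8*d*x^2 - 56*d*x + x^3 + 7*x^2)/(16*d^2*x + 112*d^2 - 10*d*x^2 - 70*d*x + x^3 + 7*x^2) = x/(-2*d + x)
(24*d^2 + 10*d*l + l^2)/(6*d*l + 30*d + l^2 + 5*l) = (4*d + l)/(l + 5)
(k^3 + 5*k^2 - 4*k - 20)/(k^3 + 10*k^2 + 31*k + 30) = (k - 2)/(k + 3)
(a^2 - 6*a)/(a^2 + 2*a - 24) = a*(a - 6)/(a^2 + 2*a - 24)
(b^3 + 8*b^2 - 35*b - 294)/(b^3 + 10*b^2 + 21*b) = (b^2 + b - 42)/(b*(b + 3))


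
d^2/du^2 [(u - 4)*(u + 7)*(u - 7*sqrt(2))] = 6*u - 14*sqrt(2) + 6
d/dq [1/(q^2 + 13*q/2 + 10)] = 2*(-4*q - 13)/(2*q^2 + 13*q + 20)^2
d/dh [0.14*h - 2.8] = 0.140000000000000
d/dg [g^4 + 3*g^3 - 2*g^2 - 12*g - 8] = 4*g^3 + 9*g^2 - 4*g - 12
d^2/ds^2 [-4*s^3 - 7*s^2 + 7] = -24*s - 14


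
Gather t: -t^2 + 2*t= -t^2 + 2*t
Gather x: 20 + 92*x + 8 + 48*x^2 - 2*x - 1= 48*x^2 + 90*x + 27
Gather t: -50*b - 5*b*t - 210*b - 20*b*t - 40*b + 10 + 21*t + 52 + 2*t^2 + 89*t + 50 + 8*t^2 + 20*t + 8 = -300*b + 10*t^2 + t*(130 - 25*b) + 120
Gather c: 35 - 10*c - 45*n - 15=-10*c - 45*n + 20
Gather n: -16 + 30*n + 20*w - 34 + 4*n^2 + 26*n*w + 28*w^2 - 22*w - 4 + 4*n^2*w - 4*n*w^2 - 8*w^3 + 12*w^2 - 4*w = n^2*(4*w + 4) + n*(-4*w^2 + 26*w + 30) - 8*w^3 + 40*w^2 - 6*w - 54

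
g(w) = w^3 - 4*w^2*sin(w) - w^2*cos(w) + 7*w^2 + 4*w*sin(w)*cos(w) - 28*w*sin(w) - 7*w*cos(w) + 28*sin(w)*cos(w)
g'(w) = w^2*sin(w) - 4*w^2*cos(w) + 3*w^2 - 4*w*sin(w)^2 - w*sin(w) + 4*w*cos(w)^2 - 30*w*cos(w) + 14*w - 28*sin(w)^2 + 4*sin(w)*cos(w) - 28*sin(w) + 28*cos(w)^2 - 7*cos(w)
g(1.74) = -36.74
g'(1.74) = -14.52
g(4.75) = 484.34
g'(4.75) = 88.34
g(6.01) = 465.50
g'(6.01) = -84.12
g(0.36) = 4.45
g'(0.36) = 1.79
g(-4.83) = 94.50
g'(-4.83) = -0.22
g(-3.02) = 20.45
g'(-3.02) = -43.83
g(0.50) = 4.01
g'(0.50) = -8.09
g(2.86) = 65.87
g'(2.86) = 211.13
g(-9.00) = -118.93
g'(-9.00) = 143.25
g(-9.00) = -118.93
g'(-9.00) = 143.25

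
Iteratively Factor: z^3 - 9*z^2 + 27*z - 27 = (z - 3)*(z^2 - 6*z + 9) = (z - 3)^2*(z - 3)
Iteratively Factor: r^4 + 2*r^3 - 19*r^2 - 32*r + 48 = (r + 3)*(r^3 - r^2 - 16*r + 16) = (r - 4)*(r + 3)*(r^2 + 3*r - 4) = (r - 4)*(r - 1)*(r + 3)*(r + 4)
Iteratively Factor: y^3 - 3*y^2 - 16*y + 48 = (y + 4)*(y^2 - 7*y + 12) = (y - 3)*(y + 4)*(y - 4)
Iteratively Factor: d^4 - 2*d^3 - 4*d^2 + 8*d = (d - 2)*(d^3 - 4*d) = (d - 2)*(d + 2)*(d^2 - 2*d) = d*(d - 2)*(d + 2)*(d - 2)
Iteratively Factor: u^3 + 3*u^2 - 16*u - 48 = (u + 4)*(u^2 - u - 12) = (u - 4)*(u + 4)*(u + 3)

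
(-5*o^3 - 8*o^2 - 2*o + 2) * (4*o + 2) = -20*o^4 - 42*o^3 - 24*o^2 + 4*o + 4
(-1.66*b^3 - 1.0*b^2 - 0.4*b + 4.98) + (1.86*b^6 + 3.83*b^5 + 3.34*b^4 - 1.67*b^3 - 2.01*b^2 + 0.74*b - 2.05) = 1.86*b^6 + 3.83*b^5 + 3.34*b^4 - 3.33*b^3 - 3.01*b^2 + 0.34*b + 2.93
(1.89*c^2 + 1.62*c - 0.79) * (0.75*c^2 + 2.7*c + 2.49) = 1.4175*c^4 + 6.318*c^3 + 8.4876*c^2 + 1.9008*c - 1.9671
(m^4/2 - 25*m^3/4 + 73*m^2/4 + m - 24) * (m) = m^5/2 - 25*m^4/4 + 73*m^3/4 + m^2 - 24*m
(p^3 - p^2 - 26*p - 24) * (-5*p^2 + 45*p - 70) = -5*p^5 + 50*p^4 + 15*p^3 - 980*p^2 + 740*p + 1680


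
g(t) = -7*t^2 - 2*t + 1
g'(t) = -14*t - 2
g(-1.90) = -20.47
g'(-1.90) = 24.60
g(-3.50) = -77.75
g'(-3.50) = 47.00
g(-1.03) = -4.37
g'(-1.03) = 12.42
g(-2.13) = -26.50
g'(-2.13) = 27.82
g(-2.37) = -33.58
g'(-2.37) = 31.18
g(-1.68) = -15.40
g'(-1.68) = 21.52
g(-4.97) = -161.97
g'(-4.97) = 67.58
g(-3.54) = -79.64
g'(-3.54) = 47.56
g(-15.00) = -1544.00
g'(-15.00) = 208.00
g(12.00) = -1031.00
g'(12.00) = -170.00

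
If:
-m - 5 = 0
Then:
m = -5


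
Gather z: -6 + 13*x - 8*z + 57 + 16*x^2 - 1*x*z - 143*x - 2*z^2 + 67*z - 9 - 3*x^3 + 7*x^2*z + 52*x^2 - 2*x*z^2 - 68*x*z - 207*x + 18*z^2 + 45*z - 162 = -3*x^3 + 68*x^2 - 337*x + z^2*(16 - 2*x) + z*(7*x^2 - 69*x + 104) - 120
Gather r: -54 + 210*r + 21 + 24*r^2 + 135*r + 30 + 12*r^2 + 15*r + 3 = 36*r^2 + 360*r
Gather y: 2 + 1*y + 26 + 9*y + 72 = 10*y + 100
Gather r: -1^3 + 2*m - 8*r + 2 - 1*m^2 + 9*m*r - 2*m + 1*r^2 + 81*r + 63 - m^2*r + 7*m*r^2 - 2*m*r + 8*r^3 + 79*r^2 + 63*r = -m^2 + 8*r^3 + r^2*(7*m + 80) + r*(-m^2 + 7*m + 136) + 64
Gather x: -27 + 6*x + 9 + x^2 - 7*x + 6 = x^2 - x - 12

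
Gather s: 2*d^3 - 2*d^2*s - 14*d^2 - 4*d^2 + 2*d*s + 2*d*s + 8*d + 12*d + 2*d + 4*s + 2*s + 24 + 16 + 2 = 2*d^3 - 18*d^2 + 22*d + s*(-2*d^2 + 4*d + 6) + 42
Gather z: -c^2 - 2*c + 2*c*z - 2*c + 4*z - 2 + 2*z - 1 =-c^2 - 4*c + z*(2*c + 6) - 3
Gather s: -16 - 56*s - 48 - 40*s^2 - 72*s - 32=-40*s^2 - 128*s - 96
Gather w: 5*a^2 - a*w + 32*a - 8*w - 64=5*a^2 + 32*a + w*(-a - 8) - 64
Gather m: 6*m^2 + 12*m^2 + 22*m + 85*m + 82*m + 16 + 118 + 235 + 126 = 18*m^2 + 189*m + 495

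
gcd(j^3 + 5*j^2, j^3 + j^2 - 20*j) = j^2 + 5*j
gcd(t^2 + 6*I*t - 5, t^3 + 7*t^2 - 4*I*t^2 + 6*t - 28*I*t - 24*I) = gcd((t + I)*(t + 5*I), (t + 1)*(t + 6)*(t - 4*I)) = 1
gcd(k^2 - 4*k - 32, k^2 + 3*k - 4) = k + 4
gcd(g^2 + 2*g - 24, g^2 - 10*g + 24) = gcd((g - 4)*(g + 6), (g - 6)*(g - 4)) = g - 4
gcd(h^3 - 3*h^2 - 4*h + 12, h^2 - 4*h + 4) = h - 2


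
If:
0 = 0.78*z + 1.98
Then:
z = -2.54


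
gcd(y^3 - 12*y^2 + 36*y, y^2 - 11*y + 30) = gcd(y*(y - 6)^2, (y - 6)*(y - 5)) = y - 6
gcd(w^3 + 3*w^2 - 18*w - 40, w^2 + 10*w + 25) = w + 5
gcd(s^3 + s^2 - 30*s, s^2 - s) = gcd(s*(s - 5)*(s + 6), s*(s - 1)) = s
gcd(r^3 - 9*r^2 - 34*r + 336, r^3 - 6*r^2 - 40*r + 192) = r^2 - 2*r - 48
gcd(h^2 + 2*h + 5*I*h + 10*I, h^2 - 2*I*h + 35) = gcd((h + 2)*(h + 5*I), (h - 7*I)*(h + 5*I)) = h + 5*I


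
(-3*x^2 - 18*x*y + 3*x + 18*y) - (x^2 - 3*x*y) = -4*x^2 - 15*x*y + 3*x + 18*y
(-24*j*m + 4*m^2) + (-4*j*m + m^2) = -28*j*m + 5*m^2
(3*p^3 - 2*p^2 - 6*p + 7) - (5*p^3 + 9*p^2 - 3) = -2*p^3 - 11*p^2 - 6*p + 10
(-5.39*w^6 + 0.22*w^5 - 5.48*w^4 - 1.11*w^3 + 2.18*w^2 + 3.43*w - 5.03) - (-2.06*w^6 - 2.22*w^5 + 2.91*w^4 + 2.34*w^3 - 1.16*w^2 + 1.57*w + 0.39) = -3.33*w^6 + 2.44*w^5 - 8.39*w^4 - 3.45*w^3 + 3.34*w^2 + 1.86*w - 5.42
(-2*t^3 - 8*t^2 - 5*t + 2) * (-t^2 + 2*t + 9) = 2*t^5 + 4*t^4 - 29*t^3 - 84*t^2 - 41*t + 18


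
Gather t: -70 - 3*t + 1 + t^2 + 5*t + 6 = t^2 + 2*t - 63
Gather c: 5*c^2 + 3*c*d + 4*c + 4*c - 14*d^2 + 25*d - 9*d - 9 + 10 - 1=5*c^2 + c*(3*d + 8) - 14*d^2 + 16*d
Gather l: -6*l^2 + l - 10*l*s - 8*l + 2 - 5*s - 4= -6*l^2 + l*(-10*s - 7) - 5*s - 2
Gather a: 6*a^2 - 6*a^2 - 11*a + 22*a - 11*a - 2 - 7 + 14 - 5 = 0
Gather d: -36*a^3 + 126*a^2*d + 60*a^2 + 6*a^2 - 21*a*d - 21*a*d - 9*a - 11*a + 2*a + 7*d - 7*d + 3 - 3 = -36*a^3 + 66*a^2 - 18*a + d*(126*a^2 - 42*a)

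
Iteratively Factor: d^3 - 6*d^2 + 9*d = (d - 3)*(d^2 - 3*d) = d*(d - 3)*(d - 3)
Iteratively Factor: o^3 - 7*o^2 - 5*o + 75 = (o - 5)*(o^2 - 2*o - 15) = (o - 5)^2*(o + 3)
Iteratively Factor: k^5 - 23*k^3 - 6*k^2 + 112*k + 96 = (k - 3)*(k^4 + 3*k^3 - 14*k^2 - 48*k - 32) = (k - 3)*(k + 4)*(k^3 - k^2 - 10*k - 8) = (k - 4)*(k - 3)*(k + 4)*(k^2 + 3*k + 2) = (k - 4)*(k - 3)*(k + 1)*(k + 4)*(k + 2)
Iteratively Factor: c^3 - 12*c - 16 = (c + 2)*(c^2 - 2*c - 8) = (c - 4)*(c + 2)*(c + 2)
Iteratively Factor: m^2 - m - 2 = (m - 2)*(m + 1)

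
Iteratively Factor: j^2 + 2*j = (j + 2)*(j)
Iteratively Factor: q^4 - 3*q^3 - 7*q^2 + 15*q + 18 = (q - 3)*(q^3 - 7*q - 6) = (q - 3)*(q + 2)*(q^2 - 2*q - 3) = (q - 3)*(q + 1)*(q + 2)*(q - 3)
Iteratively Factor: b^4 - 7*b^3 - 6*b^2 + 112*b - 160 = (b - 4)*(b^3 - 3*b^2 - 18*b + 40) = (b - 4)*(b - 2)*(b^2 - b - 20) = (b - 5)*(b - 4)*(b - 2)*(b + 4)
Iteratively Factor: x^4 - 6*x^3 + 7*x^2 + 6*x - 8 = (x - 4)*(x^3 - 2*x^2 - x + 2) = (x - 4)*(x + 1)*(x^2 - 3*x + 2) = (x - 4)*(x - 2)*(x + 1)*(x - 1)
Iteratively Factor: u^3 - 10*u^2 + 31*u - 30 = (u - 5)*(u^2 - 5*u + 6) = (u - 5)*(u - 3)*(u - 2)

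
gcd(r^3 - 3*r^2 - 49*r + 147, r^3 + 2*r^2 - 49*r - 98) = r^2 - 49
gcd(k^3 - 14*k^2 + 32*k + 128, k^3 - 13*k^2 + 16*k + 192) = k^2 - 16*k + 64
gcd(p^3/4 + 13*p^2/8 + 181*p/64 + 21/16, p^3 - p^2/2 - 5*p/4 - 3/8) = 1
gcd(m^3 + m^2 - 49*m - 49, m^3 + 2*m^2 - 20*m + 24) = 1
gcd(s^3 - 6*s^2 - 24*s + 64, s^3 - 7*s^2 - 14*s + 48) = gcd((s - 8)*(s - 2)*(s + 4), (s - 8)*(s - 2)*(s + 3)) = s^2 - 10*s + 16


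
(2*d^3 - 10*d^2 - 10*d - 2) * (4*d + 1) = 8*d^4 - 38*d^3 - 50*d^2 - 18*d - 2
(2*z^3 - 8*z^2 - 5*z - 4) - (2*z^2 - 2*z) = 2*z^3 - 10*z^2 - 3*z - 4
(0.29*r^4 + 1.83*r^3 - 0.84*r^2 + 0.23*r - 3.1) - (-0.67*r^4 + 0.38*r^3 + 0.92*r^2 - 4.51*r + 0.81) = 0.96*r^4 + 1.45*r^3 - 1.76*r^2 + 4.74*r - 3.91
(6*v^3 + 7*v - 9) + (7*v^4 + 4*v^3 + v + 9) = 7*v^4 + 10*v^3 + 8*v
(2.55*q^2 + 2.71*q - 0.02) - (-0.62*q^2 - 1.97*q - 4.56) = 3.17*q^2 + 4.68*q + 4.54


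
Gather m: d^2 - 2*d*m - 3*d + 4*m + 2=d^2 - 3*d + m*(4 - 2*d) + 2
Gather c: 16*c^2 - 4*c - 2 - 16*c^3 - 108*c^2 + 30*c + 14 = -16*c^3 - 92*c^2 + 26*c + 12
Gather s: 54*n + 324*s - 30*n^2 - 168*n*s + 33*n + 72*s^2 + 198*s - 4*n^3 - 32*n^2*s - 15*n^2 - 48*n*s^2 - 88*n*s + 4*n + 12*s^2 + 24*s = -4*n^3 - 45*n^2 + 91*n + s^2*(84 - 48*n) + s*(-32*n^2 - 256*n + 546)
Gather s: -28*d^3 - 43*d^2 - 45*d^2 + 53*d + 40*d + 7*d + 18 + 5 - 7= -28*d^3 - 88*d^2 + 100*d + 16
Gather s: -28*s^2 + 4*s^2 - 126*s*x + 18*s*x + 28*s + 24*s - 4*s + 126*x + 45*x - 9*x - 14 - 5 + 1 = -24*s^2 + s*(48 - 108*x) + 162*x - 18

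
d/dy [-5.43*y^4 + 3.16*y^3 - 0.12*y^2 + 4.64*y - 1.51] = -21.72*y^3 + 9.48*y^2 - 0.24*y + 4.64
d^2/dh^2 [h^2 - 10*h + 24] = 2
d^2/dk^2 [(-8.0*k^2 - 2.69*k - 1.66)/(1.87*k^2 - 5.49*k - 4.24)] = (2.8421709430404e-14*k^4 - 183.074122*k^3 - 415.411524*k^2 - 25.718484*k - 288.79686)/(6.539203*k^6 - 57.593943*k^5 + 124.605393*k^4 + 95.705523*k^3 - 282.527736*k^2 - 296.091072*k - 76.225024)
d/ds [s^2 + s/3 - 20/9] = 2*s + 1/3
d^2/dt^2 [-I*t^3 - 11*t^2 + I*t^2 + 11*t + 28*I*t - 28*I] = -6*I*t - 22 + 2*I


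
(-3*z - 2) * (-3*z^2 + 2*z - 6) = 9*z^3 + 14*z + 12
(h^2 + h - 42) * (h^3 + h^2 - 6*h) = h^5 + 2*h^4 - 47*h^3 - 48*h^2 + 252*h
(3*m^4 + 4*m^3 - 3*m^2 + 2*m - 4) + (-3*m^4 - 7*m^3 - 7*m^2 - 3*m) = -3*m^3 - 10*m^2 - m - 4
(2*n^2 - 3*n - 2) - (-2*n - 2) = 2*n^2 - n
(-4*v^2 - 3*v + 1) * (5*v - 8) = -20*v^3 + 17*v^2 + 29*v - 8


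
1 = 1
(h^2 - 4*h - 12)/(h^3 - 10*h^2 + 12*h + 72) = 1/(h - 6)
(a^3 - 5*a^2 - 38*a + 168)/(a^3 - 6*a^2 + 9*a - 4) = (a^2 - a - 42)/(a^2 - 2*a + 1)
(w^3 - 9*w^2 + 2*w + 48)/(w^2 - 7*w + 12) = (w^2 - 6*w - 16)/(w - 4)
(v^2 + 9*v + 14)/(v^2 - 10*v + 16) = (v^2 + 9*v + 14)/(v^2 - 10*v + 16)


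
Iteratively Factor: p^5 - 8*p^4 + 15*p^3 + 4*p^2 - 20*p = (p - 2)*(p^4 - 6*p^3 + 3*p^2 + 10*p) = (p - 2)*(p + 1)*(p^3 - 7*p^2 + 10*p) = (p - 2)^2*(p + 1)*(p^2 - 5*p) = (p - 5)*(p - 2)^2*(p + 1)*(p)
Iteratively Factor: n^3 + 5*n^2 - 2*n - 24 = (n + 3)*(n^2 + 2*n - 8) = (n + 3)*(n + 4)*(n - 2)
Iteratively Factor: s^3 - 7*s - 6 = (s + 2)*(s^2 - 2*s - 3) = (s - 3)*(s + 2)*(s + 1)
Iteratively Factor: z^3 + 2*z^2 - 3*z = (z)*(z^2 + 2*z - 3) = z*(z - 1)*(z + 3)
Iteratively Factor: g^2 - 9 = (g + 3)*(g - 3)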